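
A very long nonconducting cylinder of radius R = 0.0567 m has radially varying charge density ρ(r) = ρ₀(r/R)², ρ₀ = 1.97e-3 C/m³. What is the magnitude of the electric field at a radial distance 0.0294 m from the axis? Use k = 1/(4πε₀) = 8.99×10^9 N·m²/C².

4.40×10^5 N/C

By cylindrical symmetry E is radial; use a coaxial Gaussian cylinder of radius 0.0294 m and length L (r < R).
Integrating ρ over the cross-section to radius r: λ_enc = (2πρ₀/R²) ∫₀^r r'^3 dr' = 2πρ₀ r^4/(4·R²) = 7.191×10^-7 C/m.
Applying ∮E·dA = Q_enc/ε₀ with the end caps contributing no flux:
E = 2k|λ_enc|/r = 2(8.99×10^9)(7.191×10^-7)/(0.0294) = 4.40×10^5 N/C.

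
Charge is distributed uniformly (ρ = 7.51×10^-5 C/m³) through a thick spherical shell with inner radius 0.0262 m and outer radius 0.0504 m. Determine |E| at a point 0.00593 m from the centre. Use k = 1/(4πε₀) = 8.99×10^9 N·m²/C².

|E| = 0 V/m

By spherical symmetry E is radial; choose a Gaussian sphere of radius r = 0.00593 m (r < 0.0262 m, inside the empty cavity).
No charge is enclosed, so by Gauss's law E·4πr² = 0 ⇒ E = 0.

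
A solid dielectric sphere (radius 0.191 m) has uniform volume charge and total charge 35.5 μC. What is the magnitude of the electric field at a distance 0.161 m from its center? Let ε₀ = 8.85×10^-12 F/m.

7.38×10^6 N/C

By spherical symmetry E is radial; choose a Gaussian sphere of radius r = 0.161 m (r < R).
Only the charge within r is enclosed: Q_enc = Q·(r/R)³ = (35.5 μC)·(0.161 m/0.191 m)³ = 2.126e-5 C.
Since E is radial and uniform over the Gaussian sphere, Φ = E·4πr² = Q_enc/ε₀.
E = |Q_enc|/(4πε₀r²) = (2.126×10^-5)/(4π·8.85×10^-12·(0.161)²) = 7.38e6 N/C.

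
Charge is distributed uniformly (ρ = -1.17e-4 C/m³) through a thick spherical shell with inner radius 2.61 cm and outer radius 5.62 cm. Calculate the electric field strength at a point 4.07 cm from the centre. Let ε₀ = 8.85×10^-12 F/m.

Take a concentric spherical Gaussian surface of radius r = 4.07 cm (within the shell material, 2.61 cm < r < 5.62 cm).
Only the shell between 2.61 cm and r is enclosed: Q_enc = ρ·(4π/3)(r³ − a³) = (-1.17×10^-4)·(4π/3)·((0.0407)³ − (0.0261)³) = -2.433×10^-8 C.
By Gauss's law, ∮E·dA = E·4πr² = Q_enc/ε₀.
E = |Q_enc|/(4πε₀r²) = (2.433e-8)/(4π·8.85×10^-12·(0.0407)²) = 1.32×10^5 N/C.

|E| = 1.32e5 V/m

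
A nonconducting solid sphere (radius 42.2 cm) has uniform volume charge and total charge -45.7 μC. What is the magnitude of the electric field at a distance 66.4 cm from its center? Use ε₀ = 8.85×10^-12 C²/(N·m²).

|E| = 9.32×10^5 N/C

Use a concentric Gaussian sphere at r = 66.4 cm (r > R, so the entire charge is enclosed).
Q_enc = -45.7 μC = -4.57×10^-5 C.
Applying ∮E·dA = Q_enc/ε₀ with Φ = E(4πr²):
E = |Q_enc|/(4πε₀r²) = (4.57e-5)/(4π·8.85×10^-12·(0.664)²) = 9.32e5 N/C.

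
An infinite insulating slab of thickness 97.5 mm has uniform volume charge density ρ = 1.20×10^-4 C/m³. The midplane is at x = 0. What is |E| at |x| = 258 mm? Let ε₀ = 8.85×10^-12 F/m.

E = 6.61×10^5 N/C

The point |x| = 258 mm lies outside the slab (half-thickness 0.04875 m). A symmetric pillbox spanning the full slab encloses Q_enc = ρ·d·A.
Flux = 2EA ⇒ E = |ρ|d/(2ε₀), independent of distance outside.
E = (1.20×10^-4)(0.0975)/(2·8.85×10^-12) = 6.61×10^5 N/C.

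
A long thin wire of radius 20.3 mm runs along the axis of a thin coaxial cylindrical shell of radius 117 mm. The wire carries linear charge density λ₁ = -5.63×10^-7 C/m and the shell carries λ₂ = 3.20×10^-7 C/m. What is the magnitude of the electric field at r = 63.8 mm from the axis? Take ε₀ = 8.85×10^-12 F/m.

By cylindrical symmetry E is radial; use a coaxial Gaussian cylinder of radius 63.8 mm and length L (between the conductors, 20.3 mm < r < 117 mm).
The shell at 117 mm lies outside the Gaussian surface, so λ_enc = λ₁ = -5.63e-7 C/m.
Applying ∮E·dA = Q_enc/ε₀ with the end caps contributing no flux:
E = |λ_enc|/(2πε₀r) = (5.63×10^-7)/(2π·8.85×10^-12·0.0638) = 1.59e5 N/C.

E = 1.59×10^5 V/m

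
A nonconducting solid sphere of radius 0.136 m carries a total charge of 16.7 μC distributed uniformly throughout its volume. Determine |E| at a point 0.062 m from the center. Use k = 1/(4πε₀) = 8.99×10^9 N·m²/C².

Use a concentric Gaussian sphere at r = 0.062 m (r < R).
Only the charge within r is enclosed: Q_enc = Q·(r/R)³ = (16.7 μC)·(0.062 m/0.136 m)³ = 1.582×10^-6 C.
By Gauss's law, ∮E·dA = E·4πr² = Q_enc/ε₀.
E = k|Q_enc|/r² = (8.99×10^9)(1.582e-6)/(0.062)² = 3.70×10^6 N/C.

|E| ≈ 3.70×10^6 N/C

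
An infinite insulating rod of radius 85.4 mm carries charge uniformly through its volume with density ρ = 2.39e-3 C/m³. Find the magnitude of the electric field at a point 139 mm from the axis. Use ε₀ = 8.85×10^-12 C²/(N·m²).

|E| ≈ 7.08×10^6 N/C

Coaxial Gaussian cylinder, radius r = 139 mm, length L (r > 85.4 mm, full cross-section enclosed).
λ_enc = ρ·πR² = (2.39×10^-3)π(0.0854)² = 5.476e-5 C/m.
Applying ∮E·dA = Q_enc/ε₀ with the end caps contributing no flux:
E = |λ_enc|/(2πε₀r) = (5.476e-5)/(2π·8.85×10^-12·0.139) = 7.08×10^6 N/C.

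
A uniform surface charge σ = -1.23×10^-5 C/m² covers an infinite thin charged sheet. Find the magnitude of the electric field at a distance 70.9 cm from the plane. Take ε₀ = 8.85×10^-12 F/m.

The symmetry is planar: E is normal to the sheet and the same magnitude on both sides. Take a pillbox straddling the sheet with end-cap area A.
Flux Φ = 2EA and Q_enc = σA, so 2EA = σA/ε₀ ⇒ E = |σ|/(2ε₀), independent of distance.
E = |σ|/(2ε₀) = (1.23×10^-5)/(2·8.85×10^-12) = 6.95×10^5 N/C.

E = 6.95×10^5 N/C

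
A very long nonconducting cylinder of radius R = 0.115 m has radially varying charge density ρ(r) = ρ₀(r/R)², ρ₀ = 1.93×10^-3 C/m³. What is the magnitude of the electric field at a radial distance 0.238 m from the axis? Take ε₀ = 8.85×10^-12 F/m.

|E| = 3.03×10^6 N/C

By cylindrical symmetry E is radial; use a coaxial Gaussian cylinder of radius 0.238 m and length L (r > R, full charge per length enclosed).
λ_enc = 2π ∫₀^R ρ₀(r'/R)^2 r' dr' = 2πρ₀R²/4 = 4.009×10^-5 C/m.
Gauss's law: E·2πrL = λ_enc L/ε₀.
E = |λ_enc|/(2πε₀r) = (4.009×10^-5)/(2π·8.85×10^-12·0.238) = 3.03×10^6 N/C.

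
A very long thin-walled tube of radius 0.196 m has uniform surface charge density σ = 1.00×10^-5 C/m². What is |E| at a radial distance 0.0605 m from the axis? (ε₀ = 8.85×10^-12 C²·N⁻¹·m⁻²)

|E| = 0 N/C

Choose a coaxial cylinder of radius r = 0.0605 m (arbitrary length L) as the Gaussian surface (r < 0.196 m, inside the shell).
All the surface charge lies outside this cylinder: Q_enc = 0, hence E = 0.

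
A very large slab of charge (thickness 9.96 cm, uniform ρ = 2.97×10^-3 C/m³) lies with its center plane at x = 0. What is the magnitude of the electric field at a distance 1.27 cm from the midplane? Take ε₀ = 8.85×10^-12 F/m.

E ≈ 4.26×10^6 N/C

By symmetry E is perpendicular to the slab. A Gaussian pillbox from −1.27 cm to +1.27 cm (face area A) lies entirely within the slab.
Q_enc = ρ·(2x)·A and flux = 2EA, so 2EA = 2ρxA/ε₀ ⇒ E = |ρ|x/ε₀.
E = (2.97×10^-3)(0.0127)/(8.85×10^-12) = 4.26×10^6 N/C.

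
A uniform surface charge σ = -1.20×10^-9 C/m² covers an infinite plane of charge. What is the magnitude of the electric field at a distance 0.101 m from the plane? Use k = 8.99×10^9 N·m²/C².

|E| = 67.8 N/C

Choose a cylindrical pillbox piercing the sheet, end faces (area A) parallel to it.
Flux Φ = 2EA and Q_enc = σA, so 2EA = σA/ε₀ ⇒ E = |σ|/(2ε₀), independent of distance.
E = 2πk|σ| = 2π(8.99×10^9)(1.20e-9) = 67.8 N/C.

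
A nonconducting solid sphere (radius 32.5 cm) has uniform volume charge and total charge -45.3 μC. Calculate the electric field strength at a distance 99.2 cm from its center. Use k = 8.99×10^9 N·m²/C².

Use a concentric Gaussian sphere at r = 99.2 cm (r > R, so the entire charge is enclosed).
Q_enc = -45.3 μC = -4.53×10^-5 C.
Applying ∮E·dA = Q_enc/ε₀ with Φ = E(4πr²):
E = k|Q_enc|/r² = (8.99×10^9)(4.53e-5)/(0.992)² = 4.14×10^5 N/C.

E = 4.14×10^5 N/C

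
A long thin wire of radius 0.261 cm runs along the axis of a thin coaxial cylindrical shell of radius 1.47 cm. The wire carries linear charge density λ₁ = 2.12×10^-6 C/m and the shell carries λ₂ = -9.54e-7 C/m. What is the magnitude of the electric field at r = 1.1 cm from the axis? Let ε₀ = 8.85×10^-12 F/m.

Choose a coaxial cylinder of radius r = 1.1 cm (arbitrary length L) as the Gaussian surface (between the conductors, 0.261 cm < r < 1.47 cm).
Only the inner wire is enclosed; the outer shell contributes nothing inside itself. λ_enc = λ₁ = 2.12×10^-6 C/m.
Applying ∮E·dA = Q_enc/ε₀ with the end caps contributing no flux:
E = |λ_enc|/(2πε₀r) = (2.12×10^-6)/(2π·8.85×10^-12·0.011) = 3.47e6 N/C.

3.47×10^6 V/m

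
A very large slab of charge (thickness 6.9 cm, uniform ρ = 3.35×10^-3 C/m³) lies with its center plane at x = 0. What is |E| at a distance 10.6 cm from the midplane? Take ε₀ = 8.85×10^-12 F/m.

The point |x| = 10.6 cm lies outside the slab (half-thickness 0.0345 m). A symmetric pillbox spanning the full slab encloses Q_enc = ρ·d·A.
Flux = 2EA ⇒ E = |ρ|d/(2ε₀), independent of distance outside.
E = (3.35×10^-3)(0.069)/(2·8.85×10^-12) = 1.31×10^7 N/C.

E = 1.31×10^7 N/C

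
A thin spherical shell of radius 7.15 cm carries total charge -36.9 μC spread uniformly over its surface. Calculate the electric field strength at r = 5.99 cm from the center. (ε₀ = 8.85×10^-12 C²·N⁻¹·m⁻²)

|E| = 0 V/m

By spherical symmetry E is radial; choose a Gaussian sphere of radius r = 5.99 cm (inside the shell, r < 7.15 cm).
All the charge is outside the Gaussian surface: Q_enc = 0, hence E = 0 everywhere inside the shell.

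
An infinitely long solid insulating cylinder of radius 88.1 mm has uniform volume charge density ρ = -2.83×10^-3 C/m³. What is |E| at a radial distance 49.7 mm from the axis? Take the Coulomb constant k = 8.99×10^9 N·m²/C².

|E| = 7.94×10^6 N/C

By cylindrical symmetry E is radial; use a coaxial Gaussian cylinder of radius 49.7 mm and length L (r < R).
Charge inside radius r per length L is ρ·πr²·L, so λ_enc = ρπr² = -2.196×10^-5 C/m.
Since E is radial and uniform over the curved surface, Φ = E·2πrL = Q_enc/ε₀ = λ_enc L/ε₀.
E = 2k|λ_enc|/r = 2(8.99×10^9)(2.196×10^-5)/(0.0497) = 7.94e6 N/C.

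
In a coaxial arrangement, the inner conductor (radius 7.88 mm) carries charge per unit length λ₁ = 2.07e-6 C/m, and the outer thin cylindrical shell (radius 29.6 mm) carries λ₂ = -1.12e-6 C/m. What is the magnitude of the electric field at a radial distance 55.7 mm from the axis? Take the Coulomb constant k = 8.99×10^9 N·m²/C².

3.07e5 N/C

Choose a coaxial cylinder of radius r = 55.7 mm (arbitrary length L) as the Gaussian surface (r > 29.6 mm, enclosing both).
λ_enc = λ₁ + λ₂ = (2.07e-6) + (-1.12×10^-6) = 9.50×10^-7 C/m.
Since E is radial and uniform over the curved surface, Φ = E·2πrL = Q_enc/ε₀ = λ_enc L/ε₀.
E = 2k|λ_enc|/r = 2(8.99×10^9)(9.50×10^-7)/(0.0557) = 3.07×10^5 N/C.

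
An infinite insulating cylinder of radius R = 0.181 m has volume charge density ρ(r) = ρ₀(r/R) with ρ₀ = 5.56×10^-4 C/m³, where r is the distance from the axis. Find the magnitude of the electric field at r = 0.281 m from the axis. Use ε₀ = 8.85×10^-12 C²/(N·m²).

Take a coaxial cylindrical Gaussian surface of radius r = 0.281 m and length L (r > R, full charge per length enclosed).
λ_enc = 2π ∫₀^R ρ₀(r'/R)^1 r' dr' = 2πρ₀R²/3 = 3.815e-5 C/m.
Since E is radial and uniform over the curved surface, Φ = E·2πrL = Q_enc/ε₀ = λ_enc L/ε₀.
E = |λ_enc|/(2πε₀r) = (3.815×10^-5)/(2π·8.85×10^-12·0.281) = 2.44e6 N/C.

|E| = 2.44×10^6 V/m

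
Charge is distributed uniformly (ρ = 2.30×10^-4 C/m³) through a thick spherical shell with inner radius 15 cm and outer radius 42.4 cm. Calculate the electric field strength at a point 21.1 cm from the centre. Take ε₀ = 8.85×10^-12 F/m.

By spherical symmetry E is radial; choose a Gaussian sphere of radius r = 21.1 cm (within the shell material, 15 cm < r < 42.4 cm).
Only the shell between 15 cm and r is enclosed: Q_enc = ρ·(4π/3)(r³ − a³) = (2.30×10^-4)·(4π/3)·((0.211)³ − (0.15)³) = 5.799×10^-6 C.
Gauss's law: E·4πr² = Q_enc/ε₀.
E = |Q_enc|/(4πε₀r²) = (5.799×10^-6)/(4π·8.85×10^-12·(0.211)²) = 1.17e6 N/C.

E = 1.17×10^6 N/C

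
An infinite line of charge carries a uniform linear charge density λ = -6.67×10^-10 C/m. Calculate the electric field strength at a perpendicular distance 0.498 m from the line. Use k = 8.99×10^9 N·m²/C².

E ≈ 24.1 V/m

Coaxial Gaussian cylinder, radius r = 0.498 m, length L.
Q_enc = λL, so λ_enc = -6.67×10^-10 C/m.
Gauss's law: E·2πrL = λ_enc L/ε₀.
E = 2k|λ_enc|/r = 2(8.99×10^9)(6.67×10^-10)/(0.498) = 24.1 N/C.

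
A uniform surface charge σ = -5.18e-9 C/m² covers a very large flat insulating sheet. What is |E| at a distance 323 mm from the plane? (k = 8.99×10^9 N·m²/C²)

E = 293 N/C

By planar symmetry E is perpendicular to the sheet and uniform; use a Gaussian pillbox with flat faces of area A on each side of the sheet.
Flux Φ = 2EA and Q_enc = σA, so 2EA = σA/ε₀ ⇒ E = |σ|/(2ε₀), independent of distance.
E = 2πk|σ| = 2π(8.99×10^9)(5.18e-9) = 293 N/C.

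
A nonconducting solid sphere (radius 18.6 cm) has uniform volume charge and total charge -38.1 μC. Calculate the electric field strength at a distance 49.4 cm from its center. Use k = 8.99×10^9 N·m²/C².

Use a concentric Gaussian sphere at r = 49.4 cm (r > R, so the entire charge is enclosed).
Q_enc = -38.1 μC = -3.81e-5 C.
Gauss's law: E·4πr² = Q_enc/ε₀.
E = k|Q_enc|/r² = (8.99×10^9)(3.81×10^-5)/(0.494)² = 1.40×10^6 N/C.

E ≈ 1.40×10^6 N/C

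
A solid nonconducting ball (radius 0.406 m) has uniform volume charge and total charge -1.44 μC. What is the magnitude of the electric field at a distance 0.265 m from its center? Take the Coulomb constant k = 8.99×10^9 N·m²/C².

|E| = 5.13×10^4 N/C

Use a concentric Gaussian sphere at r = 0.265 m (r < R).
Only the charge within r is enclosed: Q_enc = Q·(r/R)³ = (-1.44 μC)·(0.265 m/0.406 m)³ = -4.004e-7 C.
Gauss's law: E·4πr² = Q_enc/ε₀.
E = k|Q_enc|/r² = (8.99×10^9)(4.004×10^-7)/(0.265)² = 5.13×10^4 N/C.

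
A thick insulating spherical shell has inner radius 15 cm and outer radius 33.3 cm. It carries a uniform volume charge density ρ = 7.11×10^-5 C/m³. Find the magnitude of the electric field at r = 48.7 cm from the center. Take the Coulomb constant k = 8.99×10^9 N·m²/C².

Use a concentric Gaussian sphere at r = 48.7 cm (r > 33.3 cm, enclosing the whole shell).
Q_enc = ρ·(4π/3)(b³ − a³) = (7.11×10^-5)·(4π/3)·((0.333)³ − (0.15)³) = 9.992e-6 C.
Since E is radial and uniform over the Gaussian sphere, Φ = E·4πr² = Q_enc/ε₀.
E = k|Q_enc|/r² = (8.99×10^9)(9.992×10^-6)/(0.487)² = 3.79×10^5 N/C.

E ≈ 3.79e5 V/m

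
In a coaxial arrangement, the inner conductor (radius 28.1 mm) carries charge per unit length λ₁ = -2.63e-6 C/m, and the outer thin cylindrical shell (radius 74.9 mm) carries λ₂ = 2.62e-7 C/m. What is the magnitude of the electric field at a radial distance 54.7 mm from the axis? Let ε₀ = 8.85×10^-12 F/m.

Coaxial Gaussian cylinder, radius r = 54.7 mm, length L (between the conductors, 28.1 mm < r < 74.9 mm).
Only the inner wire is enclosed; the outer shell contributes nothing inside itself. λ_enc = λ₁ = -2.63×10^-6 C/m.
Gauss's law: E·2πrL = λ_enc L/ε₀.
E = |λ_enc|/(2πε₀r) = (2.63×10^-6)/(2π·8.85×10^-12·0.0547) = 8.65e5 N/C.

E ≈ 8.65e5 N/C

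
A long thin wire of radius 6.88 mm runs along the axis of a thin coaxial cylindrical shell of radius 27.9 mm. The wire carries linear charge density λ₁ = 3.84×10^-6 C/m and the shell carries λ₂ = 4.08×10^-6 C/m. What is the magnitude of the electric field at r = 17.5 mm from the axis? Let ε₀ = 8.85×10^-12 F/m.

Coaxial Gaussian cylinder, radius r = 17.5 mm, length L (between the conductors, 6.88 mm < r < 27.9 mm).
Only the inner wire is enclosed; the outer shell contributes nothing inside itself. λ_enc = λ₁ = 3.84×10^-6 C/m.
Since E is radial and uniform over the curved surface, Φ = E·2πrL = Q_enc/ε₀ = λ_enc L/ε₀.
E = |λ_enc|/(2πε₀r) = (3.84×10^-6)/(2π·8.85×10^-12·0.0175) = 3.95×10^6 N/C.

3.95×10^6 N/C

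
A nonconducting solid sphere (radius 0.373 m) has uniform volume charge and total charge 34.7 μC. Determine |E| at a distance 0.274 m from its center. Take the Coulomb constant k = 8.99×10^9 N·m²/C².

Use a concentric Gaussian sphere at r = 0.274 m (r < R).
For a uniform sphere the enclosed fraction is (r/R)³, so Q_enc = (34.7 μC)(0.274/0.373)³ = 1.375e-5 C.
By Gauss's law, ∮E·dA = E·4πr² = Q_enc/ε₀.
E = k|Q_enc|/r² = (8.99×10^9)(1.375e-5)/(0.274)² = 1.65×10^6 N/C.

E ≈ 1.65×10^6 V/m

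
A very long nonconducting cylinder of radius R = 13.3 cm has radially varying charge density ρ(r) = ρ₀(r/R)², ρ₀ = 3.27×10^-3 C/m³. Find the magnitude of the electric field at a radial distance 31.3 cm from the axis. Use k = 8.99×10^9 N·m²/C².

Coaxial Gaussian cylinder, radius r = 31.3 cm, length L (r > R, full charge per length enclosed).
λ_enc = 2π ∫₀^R ρ₀(r'/R)^2 r' dr' = 2πρ₀R²/4 = 9.086e-5 C/m.
Gauss's law: E·2πrL = λ_enc L/ε₀.
E = 2k|λ_enc|/r = 2(8.99×10^9)(9.086×10^-5)/(0.313) = 5.22×10^6 N/C.

|E| ≈ 5.22e6 V/m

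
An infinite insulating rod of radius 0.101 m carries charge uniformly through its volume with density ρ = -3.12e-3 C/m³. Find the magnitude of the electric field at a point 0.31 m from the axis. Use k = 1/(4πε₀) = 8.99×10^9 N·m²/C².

E = 5.80×10^6 N/C

Take a coaxial cylindrical Gaussian surface of radius r = 0.31 m and length L (r > 0.101 m, full cross-section enclosed).
λ_enc = ρ·πR² = (-3.12×10^-3)π(0.101)² = -9.999×10^-5 C/m.
Gauss's law: E·2πrL = λ_enc L/ε₀.
E = 2k|λ_enc|/r = 2(8.99×10^9)(9.999×10^-5)/(0.31) = 5.80e6 N/C.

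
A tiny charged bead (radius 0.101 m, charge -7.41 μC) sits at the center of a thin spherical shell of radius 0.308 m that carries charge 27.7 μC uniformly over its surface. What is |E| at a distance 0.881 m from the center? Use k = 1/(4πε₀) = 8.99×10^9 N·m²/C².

2.35×10^5 V/m

By spherical symmetry E is radial; choose a Gaussian sphere of radius r = 0.881 m (r > 0.308 m, enclosing both).
Q_enc = (-7.41 μC) + (27.7 μC) = 2.029e-5 C.
Gauss's law: E·4πr² = Q_enc/ε₀.
E = k|Q_enc|/r² = (8.99×10^9)(2.029×10^-5)/(0.881)² = 2.35e5 N/C.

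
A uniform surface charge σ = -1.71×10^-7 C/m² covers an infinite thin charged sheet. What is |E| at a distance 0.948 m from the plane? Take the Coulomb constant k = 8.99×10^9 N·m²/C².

Choose a cylindrical pillbox piercing the sheet, end faces (area A) parallel to it.
Flux Φ = 2EA and Q_enc = σA, so 2EA = σA/ε₀ ⇒ E = |σ|/(2ε₀), independent of distance.
E = 2πk|σ| = 2π(8.99×10^9)(1.71×10^-7) = 9.66e3 N/C.

|E| ≈ 9.66×10^3 N/C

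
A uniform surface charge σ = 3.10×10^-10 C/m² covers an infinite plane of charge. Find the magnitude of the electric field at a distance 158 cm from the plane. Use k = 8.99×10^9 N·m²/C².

E = 17.5 N/C

By planar symmetry E is perpendicular to the sheet and uniform; use a Gaussian pillbox with flat faces of area A on each side of the sheet.
Only the two end caps contribute flux: Φ = 2EA. With Q_enc = σA, Gauss's law gives E = |σ|/(2ε₀).
E = 2πk|σ| = 2π(8.99×10^9)(3.10×10^-10) = 17.5 N/C.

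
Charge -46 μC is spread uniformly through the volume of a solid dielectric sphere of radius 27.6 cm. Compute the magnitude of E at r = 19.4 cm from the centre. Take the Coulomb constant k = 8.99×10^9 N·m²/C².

Use a concentric Gaussian sphere at r = 19.4 cm (r < R).
For a uniform sphere the enclosed fraction is (r/R)³, so Q_enc = (-46 μC)(0.194/0.276)³ = -1.597e-5 C.
Since E is radial and uniform over the Gaussian sphere, Φ = E·4πr² = Q_enc/ε₀.
E = k|Q_enc|/r² = (8.99×10^9)(1.597e-5)/(0.194)² = 3.82×10^6 N/C.

E = 3.82e6 V/m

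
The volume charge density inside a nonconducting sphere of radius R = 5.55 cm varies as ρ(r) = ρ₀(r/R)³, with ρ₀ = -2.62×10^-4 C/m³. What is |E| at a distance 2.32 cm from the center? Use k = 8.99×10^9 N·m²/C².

By spherical symmetry E is radial; choose a Gaussian sphere of radius r = 2.32 cm (r < R).
Q_enc = ∫₀^r ρ(r')·4πr'² dr' = (4πρ₀/R³) ∫₀^r r'^5 dr' = 4πρ₀ r^6/(6·R³) = -5.005×10^-10 C.
Gauss's law: E·4πr² = Q_enc/ε₀.
E = k|Q_enc|/r² = (8.99×10^9)(5.005e-10)/(0.0232)² = 8.36×10^3 N/C.

|E| ≈ 8.36e3 N/C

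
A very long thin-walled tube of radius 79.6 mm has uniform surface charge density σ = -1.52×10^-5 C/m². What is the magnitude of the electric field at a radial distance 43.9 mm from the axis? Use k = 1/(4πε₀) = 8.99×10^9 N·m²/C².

|E| = 0 N/C

Coaxial Gaussian cylinder, radius r = 43.9 mm, length L (r < 79.6 mm, inside the shell).
No charge is enclosed, so Gauss's law gives E·2πrL = 0 ⇒ E = 0.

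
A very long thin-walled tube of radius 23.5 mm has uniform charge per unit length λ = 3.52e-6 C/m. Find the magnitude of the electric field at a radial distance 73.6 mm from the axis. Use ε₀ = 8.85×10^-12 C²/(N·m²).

Coaxial Gaussian cylinder, radius r = 73.6 mm, length L (r > 23.5 mm).
The full line charge is enclosed: λ_enc = 3.52×10^-6 C/m.
By Gauss's law (flux through the curved wall only), E·2πrL = λ_enc L/ε₀.
E = |λ_enc|/(2πε₀r) = (3.52×10^-6)/(2π·8.85×10^-12·0.0736) = 8.60×10^5 N/C.

|E| = 8.60×10^5 N/C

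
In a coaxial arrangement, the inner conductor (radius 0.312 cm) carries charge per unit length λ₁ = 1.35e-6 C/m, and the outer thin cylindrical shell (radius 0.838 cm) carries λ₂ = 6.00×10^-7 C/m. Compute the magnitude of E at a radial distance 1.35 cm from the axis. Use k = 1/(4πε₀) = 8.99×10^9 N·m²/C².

2.60e6 N/C

By cylindrical symmetry E is radial; use a coaxial Gaussian cylinder of radius 1.35 cm and length L (r > 0.838 cm, enclosing both).
λ_enc = λ₁ + λ₂ = (1.35×10^-6) + (6.00×10^-7) = 1.95×10^-6 C/m.
By Gauss's law (flux through the curved wall only), E·2πrL = λ_enc L/ε₀.
E = 2k|λ_enc|/r = 2(8.99×10^9)(1.95×10^-6)/(0.0135) = 2.60×10^6 N/C.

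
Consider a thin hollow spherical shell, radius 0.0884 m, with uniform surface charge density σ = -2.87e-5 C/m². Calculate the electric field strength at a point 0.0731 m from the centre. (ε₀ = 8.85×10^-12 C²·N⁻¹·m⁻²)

E = 0

By spherical symmetry E is radial; choose a Gaussian sphere of radius r = 0.0731 m (inside the shell, r < 0.0884 m).
No charge lies within this surface, so Q_enc = 0 and Gauss's law gives E·4πr² = 0 ⇒ E = 0.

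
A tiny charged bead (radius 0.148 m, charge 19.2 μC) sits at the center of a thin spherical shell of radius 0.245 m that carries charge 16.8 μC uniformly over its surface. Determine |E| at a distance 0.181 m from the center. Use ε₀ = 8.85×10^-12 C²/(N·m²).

E ≈ 5.27×10^6 V/m

Symmetry ⇒ E = E(r) r̂. Gaussian sphere of radius r = 0.181 m (between the bodies, 0.148 m < r < 0.245 m).
Only the inner charge is enclosed; the outer shell contributes nothing inside itself. Q_enc = 19.2 μC = 1.92e-5 C.
Applying ∮E·dA = Q_enc/ε₀ with Φ = E(4πr²):
E = |Q_enc|/(4πε₀r²) = (1.92×10^-5)/(4π·8.85×10^-12·(0.181)²) = 5.27e6 N/C.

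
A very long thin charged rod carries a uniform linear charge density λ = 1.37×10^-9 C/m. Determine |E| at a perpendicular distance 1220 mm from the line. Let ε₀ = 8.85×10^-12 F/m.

Coaxial Gaussian cylinder, radius r = 1220 mm, length L.
Q_enc = λL, so λ_enc = 1.37×10^-9 C/m.
By Gauss's law (flux through the curved wall only), E·2πrL = λ_enc L/ε₀.
E = |λ_enc|/(2πε₀r) = (1.37×10^-9)/(2π·8.85×10^-12·1.22) = 20.2 N/C.

|E| = 20.2 V/m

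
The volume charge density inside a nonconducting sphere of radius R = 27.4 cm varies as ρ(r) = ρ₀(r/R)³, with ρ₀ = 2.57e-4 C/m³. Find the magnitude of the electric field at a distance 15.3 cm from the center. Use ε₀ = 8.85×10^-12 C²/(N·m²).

E = 1.29e5 V/m

Use a concentric Gaussian sphere at r = 15.3 cm (r < R).
Q_enc = ∫₀^r ρ(r')·4πr'² dr' = (4πρ₀/R³) ∫₀^r r'^5 dr' = 4πρ₀ r^6/(6·R³) = 3.357×10^-7 C.
Since E is radial and uniform over the Gaussian sphere, Φ = E·4πr² = Q_enc/ε₀.
E = |Q_enc|/(4πε₀r²) = (3.357×10^-7)/(4π·8.85×10^-12·(0.153)²) = 1.29×10^5 N/C.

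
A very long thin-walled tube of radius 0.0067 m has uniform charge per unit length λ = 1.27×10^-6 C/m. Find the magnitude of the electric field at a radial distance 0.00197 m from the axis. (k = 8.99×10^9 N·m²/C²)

Choose a coaxial cylinder of radius r = 0.00197 m (arbitrary length L) as the Gaussian surface (r < 0.0067 m, inside the shell).
All the surface charge lies outside this cylinder: Q_enc = 0, hence E = 0.

E = 0 (no enclosed charge)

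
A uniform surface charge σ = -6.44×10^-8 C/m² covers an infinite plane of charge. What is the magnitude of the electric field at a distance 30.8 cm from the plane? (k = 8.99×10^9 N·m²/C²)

Choose a cylindrical pillbox piercing the sheet, end faces (area A) parallel to it.
Only the two end caps contribute flux: Φ = 2EA. With Q_enc = σA, Gauss's law gives E = |σ|/(2ε₀).
E = 2πk|σ| = 2π(8.99×10^9)(6.44×10^-8) = 3.64×10^3 N/C.

|E| ≈ 3.64×10^3 V/m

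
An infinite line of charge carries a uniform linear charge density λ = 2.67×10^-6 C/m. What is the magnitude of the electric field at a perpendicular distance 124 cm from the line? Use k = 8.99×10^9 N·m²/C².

Take a coaxial cylindrical Gaussian surface of radius r = 124 cm and length L.
Q_enc = λL, so λ_enc = 2.67×10^-6 C/m.
By Gauss's law (flux through the curved wall only), E·2πrL = λ_enc L/ε₀.
E = 2k|λ_enc|/r = 2(8.99×10^9)(2.67×10^-6)/(1.24) = 3.87e4 N/C.

E ≈ 3.87×10^4 N/C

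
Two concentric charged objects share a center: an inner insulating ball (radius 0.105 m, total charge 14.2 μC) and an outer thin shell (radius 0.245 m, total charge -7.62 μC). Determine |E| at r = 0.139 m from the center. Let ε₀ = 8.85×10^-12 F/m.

|E| = 6.61×10^6 N/C

Symmetry ⇒ E = E(r) r̂. Gaussian sphere of radius r = 0.139 m (between the bodies, 0.105 m < r < 0.245 m).
The shell at 0.245 m lies outside the Gaussian surface, so Q_enc = 14.2 μC = 1.42×10^-5 C.
Since E is radial and uniform over the Gaussian sphere, Φ = E·4πr² = Q_enc/ε₀.
E = |Q_enc|/(4πε₀r²) = (1.42e-5)/(4π·8.85×10^-12·(0.139)²) = 6.61×10^6 N/C.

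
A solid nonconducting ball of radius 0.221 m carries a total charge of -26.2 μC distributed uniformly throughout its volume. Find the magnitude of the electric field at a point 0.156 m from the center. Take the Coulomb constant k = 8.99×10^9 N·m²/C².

Take a concentric spherical Gaussian surface of radius r = 0.156 m (r < R).
For a uniform sphere the enclosed fraction is (r/R)³, so Q_enc = (-26.2 μC)(0.156/0.221)³ = -9.215×10^-6 C.
Since E is radial and uniform over the Gaussian sphere, Φ = E·4πr² = Q_enc/ε₀.
E = k|Q_enc|/r² = (8.99×10^9)(9.215×10^-6)/(0.156)² = 3.40e6 N/C.

|E| = 3.40×10^6 V/m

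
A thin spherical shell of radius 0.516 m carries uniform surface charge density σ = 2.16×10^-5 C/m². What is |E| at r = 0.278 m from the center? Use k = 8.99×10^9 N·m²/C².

Take a concentric spherical Gaussian surface of radius r = 0.278 m (inside the shell, r < 0.516 m).
No charge lies within this surface, so Q_enc = 0 and Gauss's law gives E·4πr² = 0 ⇒ E = 0.

E = 0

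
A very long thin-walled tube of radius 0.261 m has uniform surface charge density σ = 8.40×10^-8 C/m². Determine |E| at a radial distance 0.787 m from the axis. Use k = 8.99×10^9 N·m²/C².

3.15×10^3 V/m

Take a coaxial cylindrical Gaussian surface of radius r = 0.787 m and length L (r > 0.261 m).
The whole shell is enclosed: λ_enc = σ·2πR = (8.40×10^-8)·2π·(0.261) = 1.378×10^-7 C/m.
Gauss's law: E·2πrL = λ_enc L/ε₀.
E = 2k|λ_enc|/r = 2(8.99×10^9)(1.378×10^-7)/(0.787) = 3.15e3 N/C.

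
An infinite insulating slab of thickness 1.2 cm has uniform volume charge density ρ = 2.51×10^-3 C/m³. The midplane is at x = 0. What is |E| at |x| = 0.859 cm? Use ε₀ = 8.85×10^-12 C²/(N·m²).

The point |x| = 0.859 cm lies outside the slab (half-thickness 0.006 m). A symmetric pillbox spanning the full slab encloses Q_enc = ρ·d·A.
Flux = 2EA ⇒ E = |ρ|d/(2ε₀), independent of distance outside.
E = (2.51×10^-3)(0.012)/(2·8.85×10^-12) = 1.70×10^6 N/C.

|E| = 1.70×10^6 V/m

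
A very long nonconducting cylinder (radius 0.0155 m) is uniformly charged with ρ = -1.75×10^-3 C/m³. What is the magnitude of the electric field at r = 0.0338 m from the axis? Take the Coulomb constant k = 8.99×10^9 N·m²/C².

Coaxial Gaussian cylinder, radius r = 0.0338 m, length L (r > 0.0155 m, full cross-section enclosed).
λ_enc = ρ·πR² = (-1.75e-3)π(0.0155)² = -1.321e-6 C/m.
Since E is radial and uniform over the curved surface, Φ = E·2πrL = Q_enc/ε₀ = λ_enc L/ε₀.
E = 2k|λ_enc|/r = 2(8.99×10^9)(1.321×10^-6)/(0.0338) = 7.03×10^5 N/C.

7.03×10^5 V/m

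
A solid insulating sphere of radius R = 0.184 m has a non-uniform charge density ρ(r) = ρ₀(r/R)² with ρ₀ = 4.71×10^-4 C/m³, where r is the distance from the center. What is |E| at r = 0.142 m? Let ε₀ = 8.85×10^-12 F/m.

By spherical symmetry E is radial; choose a Gaussian sphere of radius r = 0.142 m (r < R).
Integrate the density: Q_enc = 4π ∫₀^r ρ₀(r'/R)^2 r'² dr' = 4πρ₀ r^5/(5·R²) = 2.019×10^-6 C.
Applying ∮E·dA = Q_enc/ε₀ with Φ = E(4πr²):
E = |Q_enc|/(4πε₀r²) = (2.019×10^-6)/(4π·8.85×10^-12·(0.142)²) = 9.00×10^5 N/C.

|E| ≈ 9.00e5 N/C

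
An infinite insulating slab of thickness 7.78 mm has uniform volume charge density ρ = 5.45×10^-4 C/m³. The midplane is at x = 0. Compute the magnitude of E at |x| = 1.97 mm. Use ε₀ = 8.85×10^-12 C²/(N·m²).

|E| = 1.21×10^5 N/C

By symmetry E is perpendicular to the slab. A Gaussian pillbox from −1.97 mm to +1.97 mm (face area A) lies entirely within the slab.
Q_enc = ρ·(2x)·A and flux = 2EA, so 2EA = 2ρxA/ε₀ ⇒ E = |ρ|x/ε₀.
E = (5.45×10^-4)(0.00197)/(8.85×10^-12) = 1.21e5 N/C.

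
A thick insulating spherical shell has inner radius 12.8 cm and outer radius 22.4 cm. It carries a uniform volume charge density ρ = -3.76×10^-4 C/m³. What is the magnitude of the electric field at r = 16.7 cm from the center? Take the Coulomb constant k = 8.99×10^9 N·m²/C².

By spherical symmetry E is radial; choose a Gaussian sphere of radius r = 16.7 cm (within the shell material, 12.8 cm < r < 22.4 cm).
Only the shell between 12.8 cm and r is enclosed: Q_enc = ρ·(4π/3)(r³ − a³) = (-3.76e-4)·(4π/3)·((0.167)³ − (0.128)³) = -4.032e-6 C.
Applying ∮E·dA = Q_enc/ε₀ with Φ = E(4πr²):
E = k|Q_enc|/r² = (8.99×10^9)(4.032e-6)/(0.167)² = 1.30e6 N/C.

1.30e6 N/C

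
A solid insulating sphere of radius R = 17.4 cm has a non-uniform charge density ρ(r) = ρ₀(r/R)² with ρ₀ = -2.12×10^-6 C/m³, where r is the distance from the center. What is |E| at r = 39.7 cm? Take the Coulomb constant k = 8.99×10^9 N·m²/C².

Use a concentric Gaussian sphere at r = 39.7 cm (r > R, all charge enclosed).
Q_enc = 4π ∫₀^R ρ₀(r'/R)^2 r'² dr' = 4πρ₀R³/5 = -2.807×10^-8 C.
Since E is radial and uniform over the Gaussian sphere, Φ = E·4πr² = Q_enc/ε₀.
E = k|Q_enc|/r² = (8.99×10^9)(2.807×10^-8)/(0.397)² = 1.60×10^3 N/C.

1.60e3 V/m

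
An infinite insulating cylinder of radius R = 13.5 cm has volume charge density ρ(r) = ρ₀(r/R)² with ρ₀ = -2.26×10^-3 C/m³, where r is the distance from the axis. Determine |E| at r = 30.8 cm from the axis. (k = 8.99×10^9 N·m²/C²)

E = 3.78×10^6 N/C

Take a coaxial cylindrical Gaussian surface of radius r = 30.8 cm and length L (r > R, full charge per length enclosed).
λ_enc = 2π ∫₀^R ρ₀(r'/R)^2 r' dr' = 2πρ₀R²/4 = -6.47×10^-5 C/m.
Gauss's law: E·2πrL = λ_enc L/ε₀.
E = 2k|λ_enc|/r = 2(8.99×10^9)(6.47×10^-5)/(0.308) = 3.78e6 N/C.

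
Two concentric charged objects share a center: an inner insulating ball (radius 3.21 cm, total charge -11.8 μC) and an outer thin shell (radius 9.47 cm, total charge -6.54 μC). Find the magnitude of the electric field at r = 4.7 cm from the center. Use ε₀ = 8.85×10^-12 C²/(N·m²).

Take a concentric spherical Gaussian surface of radius r = 4.7 cm (between the bodies, 3.21 cm < r < 9.47 cm).
The shell at 9.47 cm lies outside the Gaussian surface, so Q_enc = -11.8 μC = -1.18×10^-5 C.
By Gauss's law, ∮E·dA = E·4πr² = Q_enc/ε₀.
E = |Q_enc|/(4πε₀r²) = (1.18e-5)/(4π·8.85×10^-12·(0.047)²) = 4.80e7 N/C.

|E| = 4.80×10^7 N/C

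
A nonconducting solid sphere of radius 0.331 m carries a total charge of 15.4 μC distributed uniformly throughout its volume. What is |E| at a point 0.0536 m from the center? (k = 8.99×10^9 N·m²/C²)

By spherical symmetry E is radial; choose a Gaussian sphere of radius r = 0.0536 m (r < R).
Only the charge within r is enclosed: Q_enc = Q·(r/R)³ = (15.4 μC)·(0.0536 m/0.331 m)³ = 6.539×10^-8 C.
By Gauss's law, ∮E·dA = E·4πr² = Q_enc/ε₀.
E = k|Q_enc|/r² = (8.99×10^9)(6.539e-8)/(0.0536)² = 2.05×10^5 N/C.

E = 2.05×10^5 N/C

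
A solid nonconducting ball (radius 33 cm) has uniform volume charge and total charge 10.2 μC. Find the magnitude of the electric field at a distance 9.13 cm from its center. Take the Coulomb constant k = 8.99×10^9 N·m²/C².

|E| ≈ 2.33×10^5 N/C

By spherical symmetry E is radial; choose a Gaussian sphere of radius r = 9.13 cm (r < R).
For a uniform sphere the enclosed fraction is (r/R)³, so Q_enc = (10.2 μC)(0.0913/0.33)³ = 2.16×10^-7 C.
Gauss's law: E·4πr² = Q_enc/ε₀.
E = k|Q_enc|/r² = (8.99×10^9)(2.16×10^-7)/(0.0913)² = 2.33×10^5 N/C.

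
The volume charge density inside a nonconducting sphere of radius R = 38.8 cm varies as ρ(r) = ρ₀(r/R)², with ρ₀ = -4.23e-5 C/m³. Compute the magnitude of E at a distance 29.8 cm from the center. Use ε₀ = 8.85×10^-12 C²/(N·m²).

Symmetry ⇒ E = E(r) r̂. Gaussian sphere of radius r = 29.8 cm (r < R).
Q_enc = ∫₀^r ρ(r')·4πr'² dr' = (4πρ₀/R²) ∫₀^r r'^4 dr' = 4πρ₀ r^5/(5·R²) = -1.66×10^-6 C.
By Gauss's law, ∮E·dA = E·4πr² = Q_enc/ε₀.
E = |Q_enc|/(4πε₀r²) = (1.66e-6)/(4π·8.85×10^-12·(0.298)²) = 1.68e5 N/C.

E = 1.68×10^5 N/C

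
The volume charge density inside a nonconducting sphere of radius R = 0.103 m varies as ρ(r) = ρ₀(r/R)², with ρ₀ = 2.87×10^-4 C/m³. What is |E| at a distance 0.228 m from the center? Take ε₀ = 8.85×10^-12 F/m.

Symmetry ⇒ E = E(r) r̂. Gaussian sphere of radius r = 0.228 m (r > R, all charge enclosed).
Q_enc = 4π ∫₀^R ρ₀(r'/R)^2 r'² dr' = 4πρ₀R³/5 = 7.882e-7 C.
Applying ∮E·dA = Q_enc/ε₀ with Φ = E(4πr²):
E = |Q_enc|/(4πε₀r²) = (7.882×10^-7)/(4π·8.85×10^-12·(0.228)²) = 1.36e5 N/C.

|E| = 1.36e5 V/m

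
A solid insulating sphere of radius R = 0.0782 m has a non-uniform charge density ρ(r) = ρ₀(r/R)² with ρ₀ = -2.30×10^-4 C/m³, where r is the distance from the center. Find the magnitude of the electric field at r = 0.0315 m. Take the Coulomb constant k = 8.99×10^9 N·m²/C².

Take a concentric spherical Gaussian surface of radius r = 0.0315 m (r < R).
Integrate the density: Q_enc = 4π ∫₀^r ρ₀(r'/R)^2 r'² dr' = 4πρ₀ r^5/(5·R²) = -2.932e-9 C.
Applying ∮E·dA = Q_enc/ε₀ with Φ = E(4πr²):
E = k|Q_enc|/r² = (8.99×10^9)(2.932×10^-9)/(0.0315)² = 2.66×10^4 N/C.

|E| ≈ 2.66e4 N/C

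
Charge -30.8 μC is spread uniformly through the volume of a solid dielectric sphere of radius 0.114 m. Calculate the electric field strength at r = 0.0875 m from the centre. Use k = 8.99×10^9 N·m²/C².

By spherical symmetry E is radial; choose a Gaussian sphere of radius r = 0.0875 m (r < R).
For a uniform sphere the enclosed fraction is (r/R)³, so Q_enc = (-30.8 μC)(0.0875/0.114)³ = -1.393×10^-5 C.
Since E is radial and uniform over the Gaussian sphere, Φ = E·4πr² = Q_enc/ε₀.
E = k|Q_enc|/r² = (8.99×10^9)(1.393×10^-5)/(0.0875)² = 1.64×10^7 N/C.

E = 1.64×10^7 N/C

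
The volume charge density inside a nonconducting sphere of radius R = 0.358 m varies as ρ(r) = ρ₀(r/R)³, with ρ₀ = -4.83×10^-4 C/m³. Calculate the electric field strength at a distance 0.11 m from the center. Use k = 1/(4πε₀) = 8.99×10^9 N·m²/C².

By spherical symmetry E is radial; choose a Gaussian sphere of radius r = 0.11 m (r < R).
Integrate the density: Q_enc = 4π ∫₀^r ρ₀(r'/R)^3 r'² dr' = 4πρ₀ r^6/(6·R³) = -3.906×10^-8 C.
By Gauss's law, ∮E·dA = E·4πr² = Q_enc/ε₀.
E = k|Q_enc|/r² = (8.99×10^9)(3.906×10^-8)/(0.11)² = 2.90×10^4 N/C.

|E| ≈ 2.90×10^4 V/m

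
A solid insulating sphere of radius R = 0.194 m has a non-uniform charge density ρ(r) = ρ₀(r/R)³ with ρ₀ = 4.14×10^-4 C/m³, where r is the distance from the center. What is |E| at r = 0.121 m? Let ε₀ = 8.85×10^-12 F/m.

|E| = 2.29×10^5 N/C

Symmetry ⇒ E = E(r) r̂. Gaussian sphere of radius r = 0.121 m (r < R).
Q_enc = ∫₀^r ρ(r')·4πr'² dr' = (4πρ₀/R³) ∫₀^r r'^5 dr' = 4πρ₀ r^6/(6·R³) = 3.727×10^-7 C.
Gauss's law: E·4πr² = Q_enc/ε₀.
E = |Q_enc|/(4πε₀r²) = (3.727e-7)/(4π·8.85×10^-12·(0.121)²) = 2.29e5 N/C.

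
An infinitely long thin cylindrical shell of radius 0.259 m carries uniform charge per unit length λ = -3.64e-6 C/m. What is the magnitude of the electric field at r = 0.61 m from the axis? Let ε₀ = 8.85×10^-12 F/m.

|E| = 1.07e5 V/m

Choose a coaxial cylinder of radius r = 0.61 m (arbitrary length L) as the Gaussian surface (r > 0.259 m).
The full line charge is enclosed: λ_enc = -3.64e-6 C/m.
Gauss's law: E·2πrL = λ_enc L/ε₀.
E = |λ_enc|/(2πε₀r) = (3.64e-6)/(2π·8.85×10^-12·0.61) = 1.07×10^5 N/C.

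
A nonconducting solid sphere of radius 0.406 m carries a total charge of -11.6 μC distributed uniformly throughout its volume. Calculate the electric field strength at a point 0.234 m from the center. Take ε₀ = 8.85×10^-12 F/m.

By spherical symmetry E is radial; choose a Gaussian sphere of radius r = 0.234 m (r < R).
Only the charge within r is enclosed: Q_enc = Q·(r/R)³ = (-11.6 μC)·(0.234 m/0.406 m)³ = -2.221×10^-6 C.
Since E is radial and uniform over the Gaussian sphere, Φ = E·4πr² = Q_enc/ε₀.
E = |Q_enc|/(4πε₀r²) = (2.221×10^-6)/(4π·8.85×10^-12·(0.234)²) = 3.65e5 N/C.

|E| = 3.65e5 V/m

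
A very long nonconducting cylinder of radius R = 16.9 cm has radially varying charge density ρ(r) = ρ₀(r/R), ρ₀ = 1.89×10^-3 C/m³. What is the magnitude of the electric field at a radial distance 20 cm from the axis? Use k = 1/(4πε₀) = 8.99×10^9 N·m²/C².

E ≈ 1.02×10^7 V/m

Choose a coaxial cylinder of radius r = 20 cm (arbitrary length L) as the Gaussian surface (r > R, full charge per length enclosed).
λ_enc = 2π ∫₀^R ρ₀(r'/R)^1 r' dr' = 2πρ₀R²/3 = 1.131×10^-4 C/m.
Applying ∮E·dA = Q_enc/ε₀ with the end caps contributing no flux:
E = 2k|λ_enc|/r = 2(8.99×10^9)(1.131×10^-4)/(0.2) = 1.02×10^7 N/C.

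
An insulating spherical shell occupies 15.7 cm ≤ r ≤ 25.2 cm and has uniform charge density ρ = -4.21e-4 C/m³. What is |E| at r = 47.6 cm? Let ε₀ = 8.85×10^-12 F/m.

Use a concentric Gaussian sphere at r = 47.6 cm (r > 25.2 cm, enclosing the whole shell).
Q_enc = ρ·(4π/3)(b³ − a³) = (-4.21×10^-4)·(4π/3)·((0.252)³ − (0.157)³) = -2.14×10^-5 C.
Gauss's law: E·4πr² = Q_enc/ε₀.
E = |Q_enc|/(4πε₀r²) = (2.14×10^-5)/(4π·8.85×10^-12·(0.476)²) = 8.49×10^5 N/C.

|E| = 8.49e5 V/m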